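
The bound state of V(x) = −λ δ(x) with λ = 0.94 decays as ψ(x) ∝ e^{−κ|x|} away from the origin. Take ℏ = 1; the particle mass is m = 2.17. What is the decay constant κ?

κ = 2.04

Integrating the TISE across x = 0 gives the cusp condition ψ'(0⁺) − ψ'(0⁻) = −(2mλ/ℏ²)ψ(0).
With ψ ∝ e^{−κ|x|} this yields −2κ = −2mλ/ℏ², so κ = mλ/ℏ² = 2.040.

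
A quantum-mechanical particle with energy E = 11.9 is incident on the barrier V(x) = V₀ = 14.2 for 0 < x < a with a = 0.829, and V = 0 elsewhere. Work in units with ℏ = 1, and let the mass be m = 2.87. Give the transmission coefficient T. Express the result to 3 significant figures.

T = 0.00525

Since E < V₀ the interior solution is evanescent with decay constant κ = √(2m(V₀ − E))/ℏ = 3.633.
κa = 3.012, sinh(κa) = 10.14.
The exact tunnelling result is T⁻¹ = 1 + V₀² sinh²(κa) / [4E(V₀ − E)] = 190.4, so T = 0.00525.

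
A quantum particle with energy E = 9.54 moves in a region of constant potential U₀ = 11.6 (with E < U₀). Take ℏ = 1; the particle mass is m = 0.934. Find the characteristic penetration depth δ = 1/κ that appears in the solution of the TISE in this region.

δ = 0.510

Since E < U₀ the TISE in this region is ψ'' = κ²ψ with κ = √(2m(U₀ − E))/ℏ.
κ = √(2 × 0.934 × 2.06) = 1.962. The penetration depth is δ = 1/κ = 0.510.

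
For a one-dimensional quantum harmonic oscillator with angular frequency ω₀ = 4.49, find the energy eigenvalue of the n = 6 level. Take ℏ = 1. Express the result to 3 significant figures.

Using E_n = (n + ½)ℏω₀: E_6 = 6.5 × 4.49 = 29.19.

E = 29.2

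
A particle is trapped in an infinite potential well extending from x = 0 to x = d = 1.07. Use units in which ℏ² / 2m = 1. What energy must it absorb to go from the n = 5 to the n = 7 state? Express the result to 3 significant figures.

ΔE = 207

E_n = n²π²ℏ²/(2md²), so ΔE = (7² − 5²) π²ℏ²/(2md²).
ΔE = 24 × π² / (2 × 0.5 × 1.07²) = 206.9.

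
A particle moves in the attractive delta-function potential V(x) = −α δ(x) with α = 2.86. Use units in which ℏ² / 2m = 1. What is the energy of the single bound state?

E = -2.04

For x ≠ 0 the bound state is ψ ∝ e^{−κ|x|}; integrating the TISE across the delta gives the cusp condition 2κ = 2mα/ℏ², so κ = 1.430.
Then E = −ℏ²κ²/(2m) = −mα²/(2ℏ²) = -2.045.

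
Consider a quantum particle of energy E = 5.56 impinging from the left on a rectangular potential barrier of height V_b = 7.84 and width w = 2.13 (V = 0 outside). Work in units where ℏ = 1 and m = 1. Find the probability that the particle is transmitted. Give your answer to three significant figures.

T = 0.000370

E < V_b: inside the barrier ψ ∝ e^{±κx} with κ = √(2m(V_b − E))/ℏ = 2.135.
κw = 4.548, sinh(κw) = 47.24.
The exact tunnelling result is T⁻¹ = 1 + V_b² sinh²(κw) / [4E(V_b − E)] = 2706, so T = 0.000370.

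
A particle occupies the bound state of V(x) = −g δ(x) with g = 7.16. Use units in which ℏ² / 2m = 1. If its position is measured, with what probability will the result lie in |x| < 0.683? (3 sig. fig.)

The normalised bound state is ψ = √κ e^{−κ|x|} with κ = mg/ℏ² = 3.580.
P(|x| < d) = ∫_{−d}^{d} κ e^{−2κ|x|} dx = 1 − e^{−2κd} = 1 − e^{−4.890} = 0.9925.

P = 0.992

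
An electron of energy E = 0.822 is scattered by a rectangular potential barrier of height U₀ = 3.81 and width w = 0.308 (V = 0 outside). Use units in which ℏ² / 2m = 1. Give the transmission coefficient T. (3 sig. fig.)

Since E < U₀ the interior solution is evanescent with decay constant κ = √(2m(U₀ − E))/ℏ = 1.729.
κw = 0.5324, sinh(κw) = 0.5579.
Matching ψ, ψ′ at both faces gives T = [1 + U₀² sinh²(κw) / (4E(U₀ − E))]⁻¹ = 1/1.460 = 0.685.

T = 0.685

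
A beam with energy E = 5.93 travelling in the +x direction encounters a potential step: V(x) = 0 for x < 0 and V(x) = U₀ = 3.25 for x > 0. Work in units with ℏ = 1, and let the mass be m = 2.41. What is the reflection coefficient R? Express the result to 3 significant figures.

On each side the TISE gives plane waves with k = √(2m(E − V))/ℏ: k₁ = √(2·2.41·5.93) = 5.346, k₂ = √(2·2.41·2.68) = 3.594.
Matching ψ and ψ′ at x = 0 gives r = (k₁ − k₂)/(k₁ + k₂), so R = r² = 0.03841 and T = 1 − R = 0.9616.

R = 0.0384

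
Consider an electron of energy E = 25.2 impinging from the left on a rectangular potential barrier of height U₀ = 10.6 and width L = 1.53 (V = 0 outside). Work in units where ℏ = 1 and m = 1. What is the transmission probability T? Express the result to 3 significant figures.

E > U₀: inside the barrier k₂ = √(2m(E − U₀))/ℏ = 5.404, k₂L = 8.268.
Matching at both interfaces gives T⁻¹ = 1 + U₀² sin²(k₂L) / [4E(E − U₀)] = 1.064, hence T = 0.940.

T = 0.940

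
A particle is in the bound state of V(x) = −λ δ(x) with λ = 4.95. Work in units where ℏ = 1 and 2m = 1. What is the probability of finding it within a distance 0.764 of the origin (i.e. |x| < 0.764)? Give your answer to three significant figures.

The normalised bound state is ψ = √κ e^{−κ|x|} with κ = mλ/ℏ² = 2.475.
P(|x| < d) = ∫_{−d}^{d} κ e^{−2κ|x|} dx = 1 − e^{−2κd} = 1 − e^{−3.782} = 0.9772.

P = 0.977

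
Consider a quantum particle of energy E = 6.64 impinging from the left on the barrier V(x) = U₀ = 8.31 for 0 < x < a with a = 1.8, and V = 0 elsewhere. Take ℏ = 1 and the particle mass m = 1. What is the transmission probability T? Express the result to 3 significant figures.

Since E < U₀ the interior solution is evanescent with decay constant κ = √(2m(U₀ − E))/ℏ = 1.828.
κa = 3.290, sinh(κa) = 13.40.
Matching ψ, ψ′ at both faces gives T = [1 + U₀² sinh²(κa) / (4E(U₀ − E))]⁻¹ = 1/280.5 = 0.00357.

T = 0.00357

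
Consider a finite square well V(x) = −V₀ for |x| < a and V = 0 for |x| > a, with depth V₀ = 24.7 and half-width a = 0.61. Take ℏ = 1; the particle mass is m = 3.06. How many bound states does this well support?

N = 5

The dimensionless depth is z₀ = a√(2mV₀)/ℏ = 0.61 × √(151.2) = 7.500.
The even/odd transcendental equations gain one root per π/2 in z₀, giving N = 1 + ⌊2z₀/π⌋ = 1 + ⌊4.775⌋ = 5.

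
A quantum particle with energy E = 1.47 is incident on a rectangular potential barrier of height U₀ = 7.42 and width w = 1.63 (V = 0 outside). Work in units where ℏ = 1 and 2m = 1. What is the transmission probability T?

E < U₀: inside the barrier ψ ∝ e^{±κx} with κ = √(2m(U₀ − E))/ℏ = 2.439.
κw = 3.976, sinh(κw) = 26.64.
The exact tunnelling result is T⁻¹ = 1 + U₀² sinh²(κw) / [4E(U₀ − E)] = 1118, so T = 0.000894.

T = 0.000894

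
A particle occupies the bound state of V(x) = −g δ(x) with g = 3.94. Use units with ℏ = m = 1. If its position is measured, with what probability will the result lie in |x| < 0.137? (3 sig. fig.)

The normalised bound state is ψ = √κ e^{−κ|x|} with κ = mg/ℏ² = 3.940.
P(|x| < d) = ∫_{−d}^{d} κ e^{−2κ|x|} dx = 1 − e^{−2κd} = 1 − e^{−1.080} = 0.6603.

P = 0.660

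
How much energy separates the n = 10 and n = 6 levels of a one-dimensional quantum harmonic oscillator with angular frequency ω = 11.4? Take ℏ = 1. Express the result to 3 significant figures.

E_n = ℏω(n + ½), so ΔE = (10 − 6) ℏω = 4 × 11.4 = 45.60.

ΔE = 45.6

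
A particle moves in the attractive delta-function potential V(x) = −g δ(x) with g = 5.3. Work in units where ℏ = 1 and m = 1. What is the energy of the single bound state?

E = -14.0

For x ≠ 0 the bound state is ψ ∝ e^{−κ|x|}; integrating the TISE across the delta gives the cusp condition 2κ = 2mg/ℏ², so κ = 5.300.
Then E = −ℏ²κ²/(2m) = −mg²/(2ℏ²) = -14.05.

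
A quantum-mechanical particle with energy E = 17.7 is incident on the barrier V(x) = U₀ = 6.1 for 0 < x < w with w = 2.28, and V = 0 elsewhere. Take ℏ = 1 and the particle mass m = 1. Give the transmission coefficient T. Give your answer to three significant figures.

Above the barrier the interior wavenumber is k₂ = √(2m(E − U₀))/ℏ = 4.817, giving phase k₂w = 10.98.
Matching at both interfaces gives T⁻¹ = 1 + U₀² sin²(k₂w) / [4E(E − U₀)] = 1.045, hence T = 0.957.

T = 0.957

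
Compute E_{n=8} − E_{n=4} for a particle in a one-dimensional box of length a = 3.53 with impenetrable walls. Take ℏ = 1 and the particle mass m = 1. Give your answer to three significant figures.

E_n = n²π²ℏ²/(2ma²), so ΔE = (8² − 4²) π²ℏ²/(2ma²).
ΔE = 48 × π² / (2 × 1 × 3.53²) = 19.01.

ΔE = 19.0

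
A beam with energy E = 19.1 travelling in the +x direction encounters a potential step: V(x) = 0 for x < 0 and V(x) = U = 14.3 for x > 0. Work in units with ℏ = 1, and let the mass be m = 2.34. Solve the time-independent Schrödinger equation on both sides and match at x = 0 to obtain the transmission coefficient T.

T = 0.890

On each side the TISE gives plane waves with k = √(2m(E − V))/ℏ: k₁ = √(2·2.34·19.1) = 9.455, k₂ = √(2·2.34·4.8) = 4.740.
Matching ψ and ψ′ at x = 0 gives r = (k₁ − k₂)/(k₁ + k₂), so R = r² = 0.1103 and T = 1 − R = 0.8897.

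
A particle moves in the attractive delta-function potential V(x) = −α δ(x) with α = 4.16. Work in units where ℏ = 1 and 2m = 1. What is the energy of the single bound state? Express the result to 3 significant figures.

For x ≠ 0 the bound state is ψ ∝ e^{−κ|x|}; integrating the TISE across the delta gives the cusp condition 2κ = 2mα/ℏ², so κ = 2.080.
Then E = −ℏ²κ²/(2m) = −mα²/(2ℏ²) = -4.326.

E = -4.33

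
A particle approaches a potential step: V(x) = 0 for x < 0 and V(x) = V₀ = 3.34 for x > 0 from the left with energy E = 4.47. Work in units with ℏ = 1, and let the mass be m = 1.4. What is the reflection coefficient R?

The wavenumbers are k₁ = √(2mE)/ℏ = 3.538 on the left and k₂ = √(2m(E − V₀))/ℏ = 1.779 on the right.
Matching ψ and ψ′ at x = 0 gives r = (k₁ − k₂)/(k₁ + k₂), so R = r² = 0.1095 and T = 1 − R = 0.8905.

R = 0.109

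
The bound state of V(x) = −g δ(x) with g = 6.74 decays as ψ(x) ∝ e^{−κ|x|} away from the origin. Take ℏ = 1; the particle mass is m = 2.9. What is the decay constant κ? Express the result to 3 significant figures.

κ = 19.5

Integrating the TISE across x = 0 gives the cusp condition ψ'(0⁺) − ψ'(0⁻) = −(2mg/ℏ²)ψ(0).
With ψ ∝ e^{−κ|x|} this yields −2κ = −2mg/ℏ², so κ = mg/ℏ² = 19.55.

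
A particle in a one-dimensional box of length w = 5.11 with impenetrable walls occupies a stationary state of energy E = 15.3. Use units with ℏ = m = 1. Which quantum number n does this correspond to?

From E_n = n²π²ℏ²/(2mw²) invert to n = √(2mw²E)/(πℏ).
n = (5.11/π) × √(2 × 1 × 15.3) = 8.998 → n = 9.

n = 9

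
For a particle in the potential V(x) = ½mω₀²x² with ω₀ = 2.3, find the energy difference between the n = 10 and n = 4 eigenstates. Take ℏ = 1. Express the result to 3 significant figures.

ΔE = 13.8

E_n = ℏω₀(n + ½), so ΔE = (10 − 4) ℏω₀ = 6 × 2.3 = 13.80.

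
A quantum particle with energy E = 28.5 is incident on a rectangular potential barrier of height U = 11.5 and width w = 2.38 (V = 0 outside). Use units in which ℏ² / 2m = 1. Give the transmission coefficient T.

T = 0.990

E > U: inside the barrier k₂ = √(2m(E − U))/ℏ = 4.123, k₂w = 9.813.
Matching at both interfaces gives T⁻¹ = 1 + U² sin²(k₂w) / [4E(E − U)] = 1.010, hence T = 0.990.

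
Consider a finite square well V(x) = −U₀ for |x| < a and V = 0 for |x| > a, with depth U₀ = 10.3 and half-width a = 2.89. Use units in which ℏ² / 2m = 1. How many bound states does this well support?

N = 6

The dimensionless depth is z₀ = a√(2mU₀)/ℏ = 2.89 × √(10.30) = 9.275.
The even/odd transcendental equations gain one root per π/2 in z₀, giving N = 1 + ⌊2z₀/π⌋ = 1 + ⌊5.905⌋ = 6.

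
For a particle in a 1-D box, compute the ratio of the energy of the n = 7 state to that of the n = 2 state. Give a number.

12.25

E_n = n²π²ℏ²/(2mL²) so the ratio is n₂²/n₁² = 49/4 = 12.25.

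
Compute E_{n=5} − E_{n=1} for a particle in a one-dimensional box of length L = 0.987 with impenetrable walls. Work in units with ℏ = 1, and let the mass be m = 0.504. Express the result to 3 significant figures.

E_n = n²π²ℏ²/(2mL²), so ΔE = (5² − 1²) π²ℏ²/(2mL²).
ΔE = 24 × π² / (2 × 0.504 × 0.987²) = 241.2.

ΔE = 241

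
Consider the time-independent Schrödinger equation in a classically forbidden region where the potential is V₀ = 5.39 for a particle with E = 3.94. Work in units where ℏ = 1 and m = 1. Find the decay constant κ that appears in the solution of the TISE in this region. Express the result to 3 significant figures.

κ = 1.70

Since E < V₀ the TISE in this region is ψ'' = κ²ψ with κ = √(2m(V₀ − E))/ℏ.
κ = √(2 × 1 × 1.45) = 1.703.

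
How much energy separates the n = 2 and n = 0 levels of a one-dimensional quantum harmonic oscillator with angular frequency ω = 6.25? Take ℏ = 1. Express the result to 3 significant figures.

ΔE = 12.5

E_n = ℏω(n + ½), so ΔE = (2 − 0) ℏω = 2 × 6.25 = 12.50.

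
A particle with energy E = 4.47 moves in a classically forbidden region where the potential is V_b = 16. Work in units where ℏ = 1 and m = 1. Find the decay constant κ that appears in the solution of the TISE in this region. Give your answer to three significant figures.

κ = 4.80

Since E < V_b the TISE in this region is ψ'' = κ²ψ with κ = √(2m(V_b − E))/ℏ.
κ = √(2 × 1 × 11.53) = 4.802.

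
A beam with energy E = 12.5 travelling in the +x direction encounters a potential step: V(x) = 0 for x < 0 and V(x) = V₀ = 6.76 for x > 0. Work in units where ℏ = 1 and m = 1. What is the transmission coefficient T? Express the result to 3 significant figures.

T = 0.963

On each side the TISE gives plane waves with k = √(2m(E − V))/ℏ: k₁ = √(2·1·12.5) = 5.000, k₂ = √(2·1·5.74) = 3.388.
Continuity of ψ and ψ′ at the step yields the reflection amplitude r = (k₁ − k₂)/(k₁ + k₂) = 0.1921; thus R = |r|² = 0.03692, T = 0.9631.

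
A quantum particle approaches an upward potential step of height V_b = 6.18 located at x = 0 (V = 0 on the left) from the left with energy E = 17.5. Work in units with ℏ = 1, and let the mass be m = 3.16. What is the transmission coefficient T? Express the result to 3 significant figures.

T = 0.988

The wavenumbers are k₁ = √(2mE)/ℏ = 10.52 on the left and k₂ = √(2m(E − V_b))/ℏ = 8.458 on the right.
Matching ψ and ψ′ at x = 0 gives r = (k₁ − k₂)/(k₁ + k₂), so R = r² = 0.01177 and T = 1 − R = 0.9882.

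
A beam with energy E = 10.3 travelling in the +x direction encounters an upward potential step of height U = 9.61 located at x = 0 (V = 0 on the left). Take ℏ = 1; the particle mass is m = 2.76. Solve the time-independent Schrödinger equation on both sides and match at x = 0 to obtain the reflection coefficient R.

R = 0.347

The wavenumbers are k₁ = √(2mE)/ℏ = 7.540 on the left and k₂ = √(2m(E − U))/ℏ = 1.952 on the right.
Matching ψ and ψ′ at x = 0 gives r = (k₁ − k₂)/(k₁ + k₂), so R = r² = 0.3467 and T = 1 − R = 0.6533.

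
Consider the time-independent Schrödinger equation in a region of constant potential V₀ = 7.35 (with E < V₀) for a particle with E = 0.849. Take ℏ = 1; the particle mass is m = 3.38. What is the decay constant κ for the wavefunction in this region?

κ = 6.63

Since E < V₀ the TISE in this region is ψ'' = κ²ψ with κ = √(2m(V₀ − E))/ℏ.
κ = √(2 × 3.38 × 6.501) = 6.629.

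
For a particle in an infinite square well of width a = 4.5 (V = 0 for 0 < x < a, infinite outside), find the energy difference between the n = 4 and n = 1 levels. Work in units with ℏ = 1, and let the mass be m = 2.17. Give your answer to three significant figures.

E_n = n²π²ℏ²/(2ma²), so ΔE = (4² − 1²) π²ℏ²/(2ma²).
ΔE = 15 × π² / (2 × 2.17 × 4.5²) = 1.685.

ΔE = 1.68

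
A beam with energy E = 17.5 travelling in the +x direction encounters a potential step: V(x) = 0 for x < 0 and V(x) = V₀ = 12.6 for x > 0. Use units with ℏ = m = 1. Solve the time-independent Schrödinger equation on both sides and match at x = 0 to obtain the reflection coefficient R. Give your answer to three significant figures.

R = 0.0948

On each side the TISE gives plane waves with k = √(2m(E − V))/ℏ: k₁ = √(2·1·17.5) = 5.916, k₂ = √(2·1·4.9) = 3.130.
Continuity of ψ and ψ′ at the step yields the reflection amplitude r = (k₁ − k₂)/(k₁ + k₂) = 0.3079; thus R = |r|² = 0.09481, T = 0.9052.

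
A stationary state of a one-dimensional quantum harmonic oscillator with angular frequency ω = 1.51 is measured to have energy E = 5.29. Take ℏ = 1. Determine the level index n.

Invert E_n = (n + ½)ℏω: n = E/ℏω − ½ = 3.003, so n = 3.

n = 3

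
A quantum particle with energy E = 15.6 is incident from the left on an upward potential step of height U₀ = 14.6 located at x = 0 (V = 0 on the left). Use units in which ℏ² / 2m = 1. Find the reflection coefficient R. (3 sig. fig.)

R = 0.355

The wavenumbers are k₁ = √(2mE)/ℏ = 3.950 on the left and k₂ = √(2m(E − U₀))/ℏ = 1.000 on the right.
Matching ψ and ψ′ at x = 0 gives r = (k₁ − k₂)/(k₁ + k₂), so R = r² = 0.3551 and T = 1 − R = 0.6449.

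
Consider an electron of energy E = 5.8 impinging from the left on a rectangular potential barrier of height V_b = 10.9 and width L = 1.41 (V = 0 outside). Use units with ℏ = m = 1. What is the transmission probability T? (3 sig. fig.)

T = 0.000488

E < V_b: inside the barrier ψ ∝ e^{±κx} with κ = √(2m(V_b − E))/ℏ = 3.194.
κL = 4.503, sinh(κL) = 45.15.
The exact tunnelling result is T⁻¹ = 1 + V_b² sinh²(κL) / [4E(V_b − E)] = 2048, so T = 0.000488.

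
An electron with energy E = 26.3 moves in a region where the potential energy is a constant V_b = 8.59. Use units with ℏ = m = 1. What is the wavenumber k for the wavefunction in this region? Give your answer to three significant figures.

k = 5.95

With E > V_b the solution is oscillatory, ψ ∝ e^{±ikx} with k = √(2m(E − V_b))/ℏ.
k = √(2 × 1 × 17.71) = 5.951.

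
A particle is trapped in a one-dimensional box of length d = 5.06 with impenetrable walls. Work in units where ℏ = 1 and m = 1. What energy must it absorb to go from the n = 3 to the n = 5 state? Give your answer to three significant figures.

ΔE = 3.08

E_n = n²π²ℏ²/(2md²), so ΔE = (5² − 3²) π²ℏ²/(2md²).
ΔE = 16 × π² / (2 × 1 × 5.06²) = 3.084.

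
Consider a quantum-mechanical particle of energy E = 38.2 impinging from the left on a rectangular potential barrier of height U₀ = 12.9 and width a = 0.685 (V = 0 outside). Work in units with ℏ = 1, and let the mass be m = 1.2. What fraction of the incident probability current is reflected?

Above the barrier the interior wavenumber is k₂ = √(2m(E − U₀))/ℏ = 7.792, giving phase k₂a = 5.338.
T = [1 + U₀² sin²(k₂a) / (4E(E − U₀))]⁻¹ = 1/1.028 = 0.972.
R = 1 − T = 0.0275.

R = 0.0275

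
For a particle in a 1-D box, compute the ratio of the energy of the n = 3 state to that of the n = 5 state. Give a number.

0.36

E_n = n²π²ℏ²/(2mL²) so the ratio is n₂²/n₁² = 9/25 = 0.36.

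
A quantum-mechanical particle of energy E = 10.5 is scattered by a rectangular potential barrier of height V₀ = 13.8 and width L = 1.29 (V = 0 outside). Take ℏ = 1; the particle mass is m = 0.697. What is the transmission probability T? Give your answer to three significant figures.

T = 0.0115

E < V₀: inside the barrier ψ ∝ e^{±κx} with κ = √(2m(V₀ − E))/ℏ = 2.145.
κL = 2.767, sinh(κL) = 7.922.
Matching ψ, ψ′ at both faces gives T = [1 + V₀² sinh²(κL) / (4E(V₀ − E))]⁻¹ = 1/87.24 = 0.0115.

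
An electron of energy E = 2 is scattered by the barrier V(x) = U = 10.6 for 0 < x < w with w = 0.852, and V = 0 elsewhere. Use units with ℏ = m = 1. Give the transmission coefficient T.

T = 0.00209

Since E < U the interior solution is evanescent with decay constant κ = √(2m(U − E))/ℏ = 4.147.
κw = 3.533, sinh(κw) = 17.11.
Matching ψ, ψ′ at both faces gives T = [1 + U² sinh²(κw) / (4E(U − E))]⁻¹ = 1/478.9 = 0.00209.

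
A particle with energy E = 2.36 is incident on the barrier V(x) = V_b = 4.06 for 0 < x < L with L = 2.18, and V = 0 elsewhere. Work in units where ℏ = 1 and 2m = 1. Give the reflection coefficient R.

R = 0.987

E < V_b: inside the barrier ψ ∝ e^{±κx} with κ = √(2m(V_b − E))/ℏ = 1.304.
κL = 2.842, sinh(κL) = 8.549.
Matching ψ, ψ′ at both faces gives T = [1 + V_b² sinh²(κL) / (4E(V_b − E))]⁻¹ = 1/76.07 = 0.0131.
R = 1 − T = 0.987.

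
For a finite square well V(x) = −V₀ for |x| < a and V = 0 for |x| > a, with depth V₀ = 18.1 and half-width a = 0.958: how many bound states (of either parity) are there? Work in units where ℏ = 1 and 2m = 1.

The dimensionless depth is z₀ = a√(2mV₀)/ℏ = 0.958 × √(18.10) = 4.076.
The even/odd transcendental equations gain one root per π/2 in z₀, giving N = 1 + ⌊2z₀/π⌋ = 1 + ⌊2.595⌋ = 3.

N = 3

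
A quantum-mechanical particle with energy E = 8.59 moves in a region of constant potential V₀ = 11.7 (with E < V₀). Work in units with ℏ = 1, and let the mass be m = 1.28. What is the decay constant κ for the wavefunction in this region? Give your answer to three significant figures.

Since E < V₀ the TISE in this region is ψ'' = κ²ψ with κ = √(2m(V₀ − E))/ℏ.
κ = √(2 × 1.28 × 3.11) = 2.822.

κ = 2.82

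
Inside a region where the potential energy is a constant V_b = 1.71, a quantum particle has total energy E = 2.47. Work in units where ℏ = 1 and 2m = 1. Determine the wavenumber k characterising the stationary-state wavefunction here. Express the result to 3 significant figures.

k = 0.872

With E > V_b the solution is oscillatory, ψ ∝ e^{±ikx} with k = √(2m(E − V_b))/ℏ.
k = √(2 × 0.5 × 0.76) = 0.8718.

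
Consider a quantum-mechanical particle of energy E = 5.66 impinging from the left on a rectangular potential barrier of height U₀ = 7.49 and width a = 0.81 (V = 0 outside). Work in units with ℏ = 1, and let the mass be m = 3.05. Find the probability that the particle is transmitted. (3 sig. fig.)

Since E < U₀ the interior solution is evanescent with decay constant κ = √(2m(U₀ − E))/ℏ = 3.341.
κa = 2.706, sinh(κa) = 7.453.
Matching ψ, ψ′ at both faces gives T = [1 + U₀² sinh²(κa) / (4E(U₀ − E))]⁻¹ = 1/76.22 = 0.0131.

T = 0.0131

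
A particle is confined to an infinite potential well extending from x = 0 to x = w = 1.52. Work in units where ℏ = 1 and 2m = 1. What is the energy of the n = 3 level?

The infinite-well eigenfunctions ψ_n = √(2/w) sin(nπx/w) vanish at both walls, giving E_n = n²π²ℏ²/(2mw²).
E_3 = 3² × π² / (2 × 0.5 × 1.52²) = 38.45.

E = 38.4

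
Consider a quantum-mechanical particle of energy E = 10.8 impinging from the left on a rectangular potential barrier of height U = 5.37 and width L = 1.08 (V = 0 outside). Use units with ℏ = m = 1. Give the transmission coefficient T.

T = 0.980

Above the barrier the interior wavenumber is k₂ = √(2m(E − U))/ℏ = 3.295, giving phase k₂L = 3.559.
Matching at both interfaces gives T⁻¹ = 1 + U² sin²(k₂L) / [4E(E − U)] = 1.020, hence T = 0.980.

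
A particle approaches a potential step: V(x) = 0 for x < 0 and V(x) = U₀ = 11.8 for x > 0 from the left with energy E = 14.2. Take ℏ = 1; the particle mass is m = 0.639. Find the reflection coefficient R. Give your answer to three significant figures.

R = 0.174

The wavenumbers are k₁ = √(2mE)/ℏ = 4.260 on the left and k₂ = √(2m(E − U₀))/ℏ = 1.751 on the right.
Continuity of ψ and ψ′ at the step yields the reflection amplitude r = (k₁ − k₂)/(k₁ + k₂) = 0.4173; thus R = |r|² = 0.1742, T = 0.8258.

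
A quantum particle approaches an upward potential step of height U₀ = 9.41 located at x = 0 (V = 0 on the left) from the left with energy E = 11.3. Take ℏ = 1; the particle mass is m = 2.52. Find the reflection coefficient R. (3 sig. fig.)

R = 0.176

The wavenumbers are k₁ = √(2mE)/ℏ = 7.547 on the left and k₂ = √(2m(E − U₀))/ℏ = 3.086 on the right.
Continuity of ψ and ψ′ at the step yields the reflection amplitude r = (k₁ − k₂)/(k₁ + k₂) = 0.4195; thus R = |r|² = 0.1760, T = 0.8240.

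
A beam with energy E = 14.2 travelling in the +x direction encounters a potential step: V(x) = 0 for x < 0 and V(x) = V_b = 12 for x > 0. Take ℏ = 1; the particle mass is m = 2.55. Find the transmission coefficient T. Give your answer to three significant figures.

On each side the TISE gives plane waves with k = √(2m(E − V))/ℏ: k₁ = √(2·2.55·14.2) = 8.510, k₂ = √(2·2.55·2.2) = 3.350.
Continuity of ψ and ψ′ at the step yields the reflection amplitude r = (k₁ − k₂)/(k₁ + k₂) = 0.4351; thus R = |r|² = 0.1893, T = 0.8107.

T = 0.811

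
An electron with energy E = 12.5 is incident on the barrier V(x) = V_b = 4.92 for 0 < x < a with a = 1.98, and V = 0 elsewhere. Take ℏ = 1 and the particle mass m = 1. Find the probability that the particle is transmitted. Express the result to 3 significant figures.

E > V_b: inside the barrier k₂ = √(2m(E − V_b))/ℏ = 3.894, k₂a = 7.709.
Matching at both interfaces gives T⁻¹ = 1 + V_b² sin²(k₂a) / [4E(E − V_b)] = 1.063, hence T = 0.941.

T = 0.941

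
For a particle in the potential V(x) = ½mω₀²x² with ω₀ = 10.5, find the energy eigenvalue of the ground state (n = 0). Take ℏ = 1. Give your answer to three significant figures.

The oscillator eigenvalues are E_n = ℏω₀(n + ½), so E_0 = 10.5 × 0.5 = 5.250.

E = 5.25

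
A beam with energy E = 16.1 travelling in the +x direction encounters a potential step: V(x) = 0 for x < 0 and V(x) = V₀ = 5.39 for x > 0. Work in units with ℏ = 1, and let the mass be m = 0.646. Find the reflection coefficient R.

R = 0.0103

The wavenumbers are k₁ = √(2mE)/ℏ = 4.561 on the left and k₂ = √(2m(E − V₀))/ℏ = 3.720 on the right.
Matching ψ and ψ′ at x = 0 gives r = (k₁ − k₂)/(k₁ + k₂), so R = r² = 0.01031 and T = 1 − R = 0.9897.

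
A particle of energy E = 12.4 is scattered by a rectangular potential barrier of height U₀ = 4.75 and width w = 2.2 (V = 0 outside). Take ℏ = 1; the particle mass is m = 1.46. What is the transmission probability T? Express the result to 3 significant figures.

Above the barrier the interior wavenumber is k₂ = √(2m(E − U₀))/ℏ = 4.726, giving phase k₂w = 10.40.
Matching at both interfaces gives T⁻¹ = 1 + U₀² sin²(k₂w) / [4E(E − U₀)] = 1.041, hence T = 0.961.

T = 0.961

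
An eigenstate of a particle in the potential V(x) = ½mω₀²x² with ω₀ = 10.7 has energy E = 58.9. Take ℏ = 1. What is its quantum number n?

Invert E_n = (n + ½)ℏω₀: n = E/ℏω₀ − ½ = 5.005, so n = 5.

n = 5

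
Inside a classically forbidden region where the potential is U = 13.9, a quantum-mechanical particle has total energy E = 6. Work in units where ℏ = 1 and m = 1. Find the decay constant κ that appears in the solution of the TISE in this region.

κ = 3.97

Since E < U the TISE in this region is ψ'' = κ²ψ with κ = √(2m(U − E))/ℏ.
κ = √(2 × 1 × 7.9) = 3.975.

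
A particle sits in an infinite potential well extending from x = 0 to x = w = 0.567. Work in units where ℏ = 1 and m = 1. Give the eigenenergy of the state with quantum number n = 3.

The infinite-well eigenfunctions ψ_n = √(2/w) sin(nπx/w) vanish at both walls, giving E_n = n²π²ℏ²/(2mw²).
E_3 = 3² × π² / (2 × 1 × 0.567²) = 138.1.

E = 138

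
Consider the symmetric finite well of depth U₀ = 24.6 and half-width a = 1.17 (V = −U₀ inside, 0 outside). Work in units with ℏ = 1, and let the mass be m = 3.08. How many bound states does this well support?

The dimensionless depth is z₀ = a√(2mU₀)/ℏ = 1.17 × √(151.5) = 14.40.
The even/odd transcendental equations gain one root per π/2 in z₀, giving N = 1 + ⌊2z₀/π⌋ = 1 + ⌊9.169⌋ = 10.

N = 10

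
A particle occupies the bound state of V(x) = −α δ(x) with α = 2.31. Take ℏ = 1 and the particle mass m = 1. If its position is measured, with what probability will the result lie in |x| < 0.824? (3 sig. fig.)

The normalised bound state is ψ = √κ e^{−κ|x|} with κ = mα/ℏ² = 2.310.
P(|x| < d) = ∫_{−d}^{d} κ e^{−2κ|x|} dx = 1 − e^{−2κd} = 1 − e^{−3.807} = 0.9778.

P = 0.978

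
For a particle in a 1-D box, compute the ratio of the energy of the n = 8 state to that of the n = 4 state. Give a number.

4

Since E_n ∝ n², the ratio is (8/4)² = 4.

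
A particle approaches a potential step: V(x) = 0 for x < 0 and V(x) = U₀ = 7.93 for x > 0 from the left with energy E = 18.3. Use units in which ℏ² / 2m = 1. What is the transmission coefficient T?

T = 0.980

The wavenumbers are k₁ = √(2mE)/ℏ = 4.278 on the left and k₂ = √(2m(E − U₀))/ℏ = 3.220 on the right.
Matching ψ and ψ′ at x = 0 gives r = (k₁ − k₂)/(k₁ + k₂), so R = r² = 0.01989 and T = 1 − R = 0.9801.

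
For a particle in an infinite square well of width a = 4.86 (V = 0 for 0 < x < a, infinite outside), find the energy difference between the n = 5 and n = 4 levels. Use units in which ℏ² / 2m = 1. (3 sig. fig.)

E_n = n²π²ℏ²/(2ma²), so ΔE = (5² − 4²) π²ℏ²/(2ma²).
ΔE = 9 × π² / (2 × 0.5 × 4.86²) = 3.761.

ΔE = 3.76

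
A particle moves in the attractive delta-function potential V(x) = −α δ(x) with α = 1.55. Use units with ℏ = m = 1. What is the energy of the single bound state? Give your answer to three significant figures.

For x ≠ 0 the bound state is ψ ∝ e^{−κ|x|}; integrating the TISE across the delta gives the cusp condition 2κ = 2mα/ℏ², so κ = 1.550.
Then E = −ℏ²κ²/(2m) = −mα²/(2ℏ²) = -1.201.

E = -1.20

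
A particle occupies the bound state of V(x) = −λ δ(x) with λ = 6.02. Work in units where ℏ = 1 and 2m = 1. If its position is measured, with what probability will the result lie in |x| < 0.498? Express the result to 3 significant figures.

The normalised bound state is ψ = √κ e^{−κ|x|} with κ = mλ/ℏ² = 3.010.
P(|x| < d) = ∫_{−d}^{d} κ e^{−2κ|x|} dx = 1 − e^{−2κd} = 1 − e^{−2.998} = 0.9501.

P = 0.950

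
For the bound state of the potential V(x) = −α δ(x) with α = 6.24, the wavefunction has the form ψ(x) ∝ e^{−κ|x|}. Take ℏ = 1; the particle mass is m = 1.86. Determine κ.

κ = 11.6

Integrate −(ℏ²/2m)ψ'' − αδ(x)ψ = Eψ from −ε to +ε: the ψ'' term gives ψ'(0⁺) − ψ'(0⁻) and the δ term gives −(2mα/ℏ²)ψ(0).
With ψ ∝ e^{−κ|x|} this yields −2κ = −2mα/ℏ², so κ = mα/ℏ² = 11.61.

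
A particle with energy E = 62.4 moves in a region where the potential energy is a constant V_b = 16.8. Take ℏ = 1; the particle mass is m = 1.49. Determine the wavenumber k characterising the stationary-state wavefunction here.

With E > V_b the solution is oscillatory, ψ ∝ e^{±ikx} with k = √(2m(E − V_b))/ℏ.
k = √(2 × 1.49 × 45.6) = 11.66.

k = 11.7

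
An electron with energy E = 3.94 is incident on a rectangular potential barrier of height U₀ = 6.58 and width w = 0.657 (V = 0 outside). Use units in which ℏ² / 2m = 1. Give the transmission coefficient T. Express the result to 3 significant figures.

T = 0.369

E < U₀: inside the barrier ψ ∝ e^{±κx} with κ = √(2m(U₀ − E))/ℏ = 1.625.
κw = 1.067, sinh(κw) = 1.282.
The exact tunnelling result is T⁻¹ = 1 + U₀² sinh²(κw) / [4E(U₀ − E)] = 2.711, so T = 0.369.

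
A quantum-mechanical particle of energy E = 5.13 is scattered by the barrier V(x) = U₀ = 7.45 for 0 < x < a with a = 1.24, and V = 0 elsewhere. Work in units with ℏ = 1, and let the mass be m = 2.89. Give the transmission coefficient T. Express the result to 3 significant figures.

E < U₀: inside the barrier ψ ∝ e^{±κx} with κ = √(2m(U₀ − E))/ℏ = 3.662.
κa = 4.541, sinh(κa) = 46.88.
The exact tunnelling result is T⁻¹ = 1 + U₀² sinh²(κa) / [4E(U₀ − E)] = 2563, so T = 0.000390.

T = 0.000390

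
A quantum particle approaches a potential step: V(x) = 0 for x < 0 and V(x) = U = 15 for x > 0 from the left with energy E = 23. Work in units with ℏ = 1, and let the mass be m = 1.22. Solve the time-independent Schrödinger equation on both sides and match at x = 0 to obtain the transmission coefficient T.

The wavenumbers are k₁ = √(2mE)/ℏ = 7.491 on the left and k₂ = √(2m(E − U))/ℏ = 4.418 on the right.
Continuity of ψ and ψ′ at the step yields the reflection amplitude r = (k₁ − k₂)/(k₁ + k₂) = 0.2580; thus R = |r|² = 0.06659, T = 0.9334.

T = 0.933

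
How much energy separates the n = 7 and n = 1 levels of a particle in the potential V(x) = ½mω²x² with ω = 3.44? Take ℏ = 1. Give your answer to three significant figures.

E_n = ℏω(n + ½), so ΔE = (7 − 1) ℏω = 6 × 3.44 = 20.64.

ΔE = 20.6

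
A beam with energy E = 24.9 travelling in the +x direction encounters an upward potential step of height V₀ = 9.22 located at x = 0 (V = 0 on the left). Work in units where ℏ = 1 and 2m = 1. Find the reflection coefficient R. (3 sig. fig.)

On each side the TISE gives plane waves with k = √(2m(E − V))/ℏ: k₁ = √(2·½·24.9) = 4.990, k₂ = √(2·½·15.68) = 3.960.
Continuity of ψ and ψ′ at the step yields the reflection amplitude r = (k₁ − k₂)/(k₁ + k₂) = 0.1151; thus R = |r|² = 0.01325, T = 0.9868.

R = 0.0132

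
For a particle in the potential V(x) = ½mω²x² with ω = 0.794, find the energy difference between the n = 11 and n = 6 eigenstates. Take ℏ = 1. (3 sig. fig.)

E_n = ℏω(n + ½), so ΔE = (11 − 6) ℏω = 5 × 0.794 = 3.970.

ΔE = 3.97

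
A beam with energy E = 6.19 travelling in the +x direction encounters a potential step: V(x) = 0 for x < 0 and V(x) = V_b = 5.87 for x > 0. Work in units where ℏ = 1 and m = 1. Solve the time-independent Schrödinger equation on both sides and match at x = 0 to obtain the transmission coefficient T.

T = 0.604

On each side the TISE gives plane waves with k = √(2m(E − V))/ℏ: k₁ = √(2·1·6.19) = 3.519, k₂ = √(2·1·0.32) = 0.8000.
Matching ψ and ψ′ at x = 0 gives r = (k₁ − k₂)/(k₁ + k₂), so R = r² = 0.3963 and T = 1 − R = 0.6037.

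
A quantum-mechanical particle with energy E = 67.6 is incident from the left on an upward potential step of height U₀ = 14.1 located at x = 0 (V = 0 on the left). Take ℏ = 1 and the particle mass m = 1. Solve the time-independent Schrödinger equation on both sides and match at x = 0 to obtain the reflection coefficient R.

The wavenumbers are k₁ = √(2mE)/ℏ = 11.63 on the left and k₂ = √(2m(E − U₀))/ℏ = 10.34 on the right.
Matching ψ and ψ′ at x = 0 gives r = (k₁ − k₂)/(k₁ + k₂), so R = r² = 0.003412 and T = 1 − R = 0.9966.

R = 0.00341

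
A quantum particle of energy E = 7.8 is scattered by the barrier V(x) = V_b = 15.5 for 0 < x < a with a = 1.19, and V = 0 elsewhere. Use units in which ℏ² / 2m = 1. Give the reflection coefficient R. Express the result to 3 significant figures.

R = 0.995

Since E < V_b the interior solution is evanescent with decay constant κ = √(2m(V_b − E))/ℏ = 2.775.
κa = 3.302, sinh(κa) = 13.57.
The exact tunnelling result is T⁻¹ = 1 + V_b² sinh²(κa) / [4E(V_b − E)] = 185.1, so T = 0.00540.
R = 1 − T = 0.995.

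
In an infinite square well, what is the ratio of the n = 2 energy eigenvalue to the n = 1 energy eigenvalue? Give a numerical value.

E_n = n²π²ℏ²/(2mL²) so the ratio is n₂²/n₁² = 4/1 = 4.

4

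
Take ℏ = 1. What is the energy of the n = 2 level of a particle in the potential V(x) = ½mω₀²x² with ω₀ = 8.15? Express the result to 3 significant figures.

E = 20.4

The oscillator eigenvalues are E_n = ℏω₀(n + ½), so E_2 = 8.15 × 2.5 = 20.38.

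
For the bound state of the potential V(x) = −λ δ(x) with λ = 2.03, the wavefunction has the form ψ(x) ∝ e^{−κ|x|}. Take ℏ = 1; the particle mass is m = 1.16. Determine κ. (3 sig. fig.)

Integrating the TISE across x = 0 gives the cusp condition ψ'(0⁺) − ψ'(0⁻) = −(2mλ/ℏ²)ψ(0).
With ψ ∝ e^{−κ|x|} this yields −2κ = −2mλ/ℏ², so κ = mλ/ℏ² = 2.355.

κ = 2.35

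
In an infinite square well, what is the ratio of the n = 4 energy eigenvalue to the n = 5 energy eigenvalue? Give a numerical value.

E_n = n²π²ℏ²/(2mL²) so the ratio is n₂²/n₁² = 16/25 = 0.64.

0.64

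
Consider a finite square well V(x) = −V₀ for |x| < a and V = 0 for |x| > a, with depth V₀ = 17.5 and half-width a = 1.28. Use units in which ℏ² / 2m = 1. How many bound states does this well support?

The dimensionless depth is z₀ = a√(2mV₀)/ℏ = 1.28 × √(17.50) = 5.355.
A new bound state (alternating even/odd) appears each time z₀ passes a multiple of π/2, so N = ⌊2z₀/π⌋ + 1 = ⌊3.409⌋ + 1 = 4.

N = 4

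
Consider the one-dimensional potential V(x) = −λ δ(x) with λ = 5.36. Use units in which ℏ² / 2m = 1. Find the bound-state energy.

The bound state is ψ(x) = √κ e^{−κ|x|}. The derivative jump ψ'(0⁺) − ψ'(0⁻) = −(2mλ/ℏ²)ψ(0) fixes κ = mλ/ℏ² = 2.680.
Then E = −ℏ²κ²/(2m) = −mλ²/(2ℏ²) = -7.182.

E = -7.18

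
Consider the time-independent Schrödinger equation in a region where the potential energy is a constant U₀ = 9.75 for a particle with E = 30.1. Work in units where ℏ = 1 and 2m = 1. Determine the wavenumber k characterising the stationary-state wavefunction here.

With E > U₀ the solution is oscillatory, ψ ∝ e^{±ikx} with k = √(2m(E − U₀))/ℏ.
k = √(2 × 0.5 × 20.35) = 4.511.

k = 4.51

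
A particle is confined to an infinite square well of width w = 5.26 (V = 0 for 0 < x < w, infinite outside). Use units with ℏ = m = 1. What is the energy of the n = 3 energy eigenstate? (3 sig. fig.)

Requiring ψ(0) = ψ(w) = 0 quantises k = nπ/w, hence E_n = ℏ²k²/2m = n²π²ℏ²/(2mw²).
E_3 = 3² × π² / (2 × 1 × 5.26²) = 1.605.

E = 1.61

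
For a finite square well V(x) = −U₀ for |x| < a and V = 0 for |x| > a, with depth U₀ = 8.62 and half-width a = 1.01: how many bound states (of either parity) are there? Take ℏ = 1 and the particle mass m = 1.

Define the well-strength parameter z₀ = (a/ℏ)√(2mU₀) = 1.01 × √(2·1·8.62) = 4.194.
A new bound state (alternating even/odd) appears each time z₀ passes a multiple of π/2, so N = ⌊2z₀/π⌋ + 1 = ⌊2.670⌋ + 1 = 3.

N = 3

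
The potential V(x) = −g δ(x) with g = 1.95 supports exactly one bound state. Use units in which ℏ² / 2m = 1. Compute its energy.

E = -0.951

The bound state is ψ(x) = √κ e^{−κ|x|}. The derivative jump ψ'(0⁺) − ψ'(0⁻) = −(2mg/ℏ²)ψ(0) fixes κ = mg/ℏ² = 0.9750.
Then E = −ℏ²κ²/(2m) = −mg²/(2ℏ²) = -0.9506.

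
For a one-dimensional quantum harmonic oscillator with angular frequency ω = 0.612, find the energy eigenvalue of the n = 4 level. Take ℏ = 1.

Using E_n = (n + ½)ℏω: E_4 = 4.5 × 0.612 = 2.754.

E = 2.75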